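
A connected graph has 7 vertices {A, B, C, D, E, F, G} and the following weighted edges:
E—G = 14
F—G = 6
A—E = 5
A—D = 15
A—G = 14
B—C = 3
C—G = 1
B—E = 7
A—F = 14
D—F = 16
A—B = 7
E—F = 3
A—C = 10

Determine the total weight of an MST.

Kruskal: consider edges lightest-first.
C—G (1): add. Components now {A} {B} {C,G} {D} {E} {F}
B—C (3): add. Components now {A} {B,C,G} {D} {E} {F}
E—F (3): add. Components now {A} {B,C,G} {D} {E,F}
A—E (5): add. Components now {A,E,F} {B,C,G} {D}
F—G (6): add. Components now {A,B,C,E,F,G} {D}
A—B (7): skip — A and B already connected.
B—E (7): skip — B and E already connected.
A—C (10): skip — A and C already connected.
A—F (14): skip — A and F already connected.
A—G (14): skip — A and G already connected.
E—G (14): skip — E and G already connected.
A—D (15): add. Components now {A,B,C,D,E,F,G}
MST edges: C—G, B—C, E—F, A—E, F—G, A—D; total weight 1+3+3+5+6+15 = 33.

33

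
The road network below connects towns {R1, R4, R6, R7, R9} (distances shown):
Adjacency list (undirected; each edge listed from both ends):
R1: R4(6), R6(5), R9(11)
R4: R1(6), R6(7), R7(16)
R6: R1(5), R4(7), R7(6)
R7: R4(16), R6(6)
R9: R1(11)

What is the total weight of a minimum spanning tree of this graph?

Prim's algorithm from R9:
Step 1: cheapest edge leaving the tree is R1 R9 (11); add R1.
Step 2: cheapest edge leaving the tree is R1 R6 (5); add R6.
Step 3: cheapest edge leaving the tree is R1 R4 (6); add R4.
Step 4: cheapest edge leaving the tree is R6 R7 (6); add R7.
MST edges: R1 R9, R1 R6, R1 R4, R6 R7; total weight 11+5+6+6 = 28.

28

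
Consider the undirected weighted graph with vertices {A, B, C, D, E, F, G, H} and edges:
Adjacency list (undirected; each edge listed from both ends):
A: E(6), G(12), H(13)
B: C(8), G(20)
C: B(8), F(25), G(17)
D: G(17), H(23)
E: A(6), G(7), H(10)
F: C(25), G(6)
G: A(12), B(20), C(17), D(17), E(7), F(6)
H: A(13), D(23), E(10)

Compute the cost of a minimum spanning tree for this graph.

Prim's algorithm from H:
Step 1: cheapest edge leaving the tree is E–H (10); add E.
Step 2: cheapest edge leaving the tree is A–E (6); add A.
Step 3: cheapest edge leaving the tree is E–G (7); add G.
Step 4: cheapest edge leaving the tree is F–G (6); add F.
Step 5: cheapest edge leaving the tree is C–G (17); add C.
Step 6: cheapest edge leaving the tree is B–C (8); add B.
Step 7: cheapest edge leaving the tree is D–G (17); add D.
MST edges: E–H, A–E, E–G, F–G, C–G, B–C, D–G; total weight 10+6+7+6+17+8+17 = 71.

71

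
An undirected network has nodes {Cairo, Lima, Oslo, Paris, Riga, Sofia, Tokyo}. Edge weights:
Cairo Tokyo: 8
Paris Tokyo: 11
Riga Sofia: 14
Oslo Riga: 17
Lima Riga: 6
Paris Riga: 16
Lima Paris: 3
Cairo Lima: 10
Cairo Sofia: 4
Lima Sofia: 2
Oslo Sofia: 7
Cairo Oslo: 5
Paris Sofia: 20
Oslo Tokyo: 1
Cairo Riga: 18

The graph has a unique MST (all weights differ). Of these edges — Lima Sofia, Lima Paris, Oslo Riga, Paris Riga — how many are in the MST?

2

Kruskal: consider edges lightest-first.
Oslo Tokyo (1): add — endpoints in different components.
Lima Sofia (2): add — endpoints in different components.
Lima Paris (3): add — endpoints in different components.
Cairo Sofia (4): add — endpoints in different components.
Cairo Oslo (5): add — endpoints in different components.
Lima Riga (6): add — endpoints in different components.
MST edge set: {Oslo Tokyo, Lima Sofia, Lima Paris, Cairo Sofia, Cairo Oslo, Lima Riga}.
Of the listed edges, {Lima Sofia, Lima Paris} are in the MST → 2.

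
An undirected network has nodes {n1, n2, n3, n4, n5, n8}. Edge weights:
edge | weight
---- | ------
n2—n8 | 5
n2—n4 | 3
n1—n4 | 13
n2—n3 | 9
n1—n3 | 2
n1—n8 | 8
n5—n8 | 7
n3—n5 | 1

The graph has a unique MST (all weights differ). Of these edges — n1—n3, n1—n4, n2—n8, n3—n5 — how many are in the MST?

Kruskal: consider edges lightest-first.
n3—n5 (1): add. Components now {n4} {n1} {n3,n5} {n2} {n8}
n1—n3 (2): add. Components now {n4} {n1,n3,n5} {n2} {n8}
n2—n4 (3): add. Components now {n2,n4} {n1,n3,n5} {n8}
n2—n8 (5): add. Components now {n2,n4,n8} {n1,n3,n5}
n5—n8 (7): add. Components now {n1,n2,n3,n4,n5,n8}
MST edge set: {n3—n5, n1—n3, n2—n4, n2—n8, n5—n8}.
Of the listed edges, {n1—n3, n2—n8, n3—n5} are in the MST → 3.

3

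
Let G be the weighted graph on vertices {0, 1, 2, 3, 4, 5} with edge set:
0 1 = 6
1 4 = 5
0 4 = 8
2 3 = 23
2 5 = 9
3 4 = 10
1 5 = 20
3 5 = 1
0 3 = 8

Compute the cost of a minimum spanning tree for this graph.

Prim, starting at 5.
Step 1: frontier [3 5 1, 2 5 9, 1 5 20] → take 3 5 (1); add 3.
Step 2: frontier [0 3 8, 3 4 10, 2 3 23, 2 5 9, 1 5 20] → take 0 3 (8); add 0.
Step 3: frontier [0 1 6, 0 4 8, 3 4 10, 2 3 23, 2 5 9, 1 5 20] → take 0 1 (6); add 1.
Step 4: frontier [0 4 8, 1 4 5, 3 4 10, 2 3 23, 2 5 9] → take 1 4 (5); add 4.
Step 5: frontier [2 3 23, 2 5 9] → take 2 5 (9); add 2.
MST edges: 3 5, 0 3, 0 1, 1 4, 2 5; total weight 1+8+6+5+9 = 29.

29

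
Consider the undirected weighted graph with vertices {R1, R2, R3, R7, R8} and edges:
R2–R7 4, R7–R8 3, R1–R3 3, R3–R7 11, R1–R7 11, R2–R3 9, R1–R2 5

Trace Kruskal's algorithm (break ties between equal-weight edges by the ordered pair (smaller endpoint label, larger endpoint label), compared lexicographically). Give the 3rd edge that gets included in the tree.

Kruskal's algorithm — process edges by increasing weight (ties by edge label):
R1–R3 (3): add. Components now {R1,R3} {R8} {R7} {R2}
R7–R8 (3): add. Components now {R1,R3} {R7,R8} {R2}
R2–R7 (4): add. Components now {R1,R3} {R2,R7,R8}
R1–R2 (5): add. Components now {R1,R2,R3,R7,R8}
The 3rd edge added is R2–R7.

R2-R7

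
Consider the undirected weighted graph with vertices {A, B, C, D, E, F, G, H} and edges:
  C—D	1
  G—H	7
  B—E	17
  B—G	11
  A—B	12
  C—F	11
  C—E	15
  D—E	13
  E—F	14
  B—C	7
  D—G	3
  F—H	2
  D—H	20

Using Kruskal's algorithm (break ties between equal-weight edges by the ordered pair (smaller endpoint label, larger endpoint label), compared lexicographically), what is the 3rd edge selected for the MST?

D-G

Kruskal: consider edges lightest-first.
C—D (1): add — endpoints in different components.
F—H (2): add — endpoints in different components.
D—G (3): add — endpoints in different components.
B—C (7): add — endpoints in different components.
G—H (7): add — endpoints in different components.
B—G (11): skip — B and G already connected.
C—F (11): skip — C and F already connected.
A—B (12): add — endpoints in different components.
D—E (13): add — endpoints in different components.
The 3rd edge added is D—G.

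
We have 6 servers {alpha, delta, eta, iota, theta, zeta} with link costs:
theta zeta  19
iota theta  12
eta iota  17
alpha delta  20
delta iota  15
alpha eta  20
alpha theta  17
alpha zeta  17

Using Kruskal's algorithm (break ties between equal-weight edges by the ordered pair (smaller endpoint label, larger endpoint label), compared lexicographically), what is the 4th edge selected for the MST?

Kruskal: consider edges lightest-first.
iota theta (12): add — endpoints in different components.
delta iota (15): add — endpoints in different components.
alpha theta (17): add — endpoints in different components.
alpha zeta (17): add — endpoints in different components.
eta iota (17): add — endpoints in different components.
The 4th edge added is alpha zeta.

alpha-zeta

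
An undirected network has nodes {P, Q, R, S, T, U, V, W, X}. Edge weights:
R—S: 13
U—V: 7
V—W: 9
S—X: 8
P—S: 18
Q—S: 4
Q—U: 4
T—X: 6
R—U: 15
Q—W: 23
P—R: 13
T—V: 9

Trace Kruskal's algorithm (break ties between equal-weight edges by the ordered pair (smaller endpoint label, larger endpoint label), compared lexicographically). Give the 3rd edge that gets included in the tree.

Kruskal's algorithm — process edges by increasing weight (ties by edge label):
Q—S (4): add — endpoints in different components.
Q—U (4): add — endpoints in different components.
T—X (6): add — endpoints in different components.
U—V (7): add — endpoints in different components.
S—X (8): add — endpoints in different components.
T—V (9): skip — T and V already connected.
V—W (9): add — endpoints in different components.
P—R (13): add — endpoints in different components.
R—S (13): add — endpoints in different components.
The 3rd edge added is T—X.

T-X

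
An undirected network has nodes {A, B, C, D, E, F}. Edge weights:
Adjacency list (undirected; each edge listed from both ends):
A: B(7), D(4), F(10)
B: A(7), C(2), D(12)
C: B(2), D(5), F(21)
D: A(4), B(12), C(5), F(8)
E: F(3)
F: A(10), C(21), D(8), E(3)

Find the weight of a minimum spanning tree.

Kruskal's algorithm — process edges by increasing weight (ties by edge label):
B–C (2): add — endpoints in different components.
E–F (3): add — endpoints in different components.
A–D (4): add — endpoints in different components.
C–D (5): add — endpoints in different components.
A–B (7): skip — A and B already connected.
D–F (8): add — endpoints in different components.
MST edges: B–C, E–F, A–D, C–D, D–F; total weight 2+3+4+5+8 = 22.

22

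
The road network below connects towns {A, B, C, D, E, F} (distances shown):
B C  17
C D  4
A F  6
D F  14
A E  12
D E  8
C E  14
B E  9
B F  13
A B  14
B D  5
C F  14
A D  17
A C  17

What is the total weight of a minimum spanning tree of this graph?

Kruskal's algorithm — process edges by increasing weight (ties by edge label):
C D (4): add — endpoints in different components.
B D (5): add — endpoints in different components.
A F (6): add — endpoints in different components.
D E (8): add — endpoints in different components.
B E (9): skip — B and E already connected.
A E (12): add — endpoints in different components.
MST edges: C D, B D, A F, D E, A E; total weight 4+5+6+8+12 = 35.

35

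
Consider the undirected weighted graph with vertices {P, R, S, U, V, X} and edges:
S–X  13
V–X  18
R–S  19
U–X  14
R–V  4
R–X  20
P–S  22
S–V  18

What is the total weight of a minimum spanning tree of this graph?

71

Prim, starting at S.
Step 1: frontier [S–X 13, S–V 18, R–S 19, P–S 22] → take S–X (13); add X.
Step 2: frontier [S–V 18, R–S 19, P–S 22, U–X 14, V–X 18, R–X 20] → take U–X (14); add U.
Step 3: frontier [S–V 18, R–S 19, P–S 22, V–X 18, R–X 20] → take S–V (18); add V.
Step 4: frontier [R–S 19, P–S 22, R–V 4, R–X 20] → take R–V (4); add R.
Step 5: frontier [P–S 22] → take P–S (22); add P.
MST edges: S–X, U–X, S–V, R–V, P–S; total weight 13+14+18+4+22 = 71.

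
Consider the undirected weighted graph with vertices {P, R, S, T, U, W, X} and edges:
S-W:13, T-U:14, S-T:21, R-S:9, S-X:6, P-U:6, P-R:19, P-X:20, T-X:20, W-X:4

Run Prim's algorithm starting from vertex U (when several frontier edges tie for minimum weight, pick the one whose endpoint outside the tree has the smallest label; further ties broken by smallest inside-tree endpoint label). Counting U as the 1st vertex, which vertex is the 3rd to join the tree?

T

Prim's algorithm from U:
Step 1: frontier [P-U 6, T-U 14] → take P-U (6); add P.
Step 2: frontier [P-R 19, P-X 20, T-U 14] → take T-U (14); add T.
Step 3: frontier [P-R 19, P-X 20, T-X 20, S-T 21] → take P-R (19); add R.
Step 4: frontier [P-X 20, R-S 9, T-X 20, S-T 21] → take R-S (9); add S.
Step 5: frontier [P-X 20, S-X 6, S-W 13, T-X 20] → take S-X (6); add X.
Step 6: frontier [S-W 13, W-X 4] → take W-X (4); add W.
Vertex order: U, P, T, R, S, X, W. The 3rd vertex is T.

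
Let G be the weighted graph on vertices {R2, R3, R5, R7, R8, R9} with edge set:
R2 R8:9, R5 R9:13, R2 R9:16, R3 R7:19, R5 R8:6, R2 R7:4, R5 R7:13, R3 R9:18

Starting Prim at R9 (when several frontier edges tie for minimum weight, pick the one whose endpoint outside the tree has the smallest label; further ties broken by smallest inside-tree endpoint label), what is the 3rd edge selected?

Prim, starting at R9.
Step 1: cheapest edge leaving the tree is R5 R9 (13); add R5.
Step 2: cheapest edge leaving the tree is R5 R8 (6); add R8.
Step 3: cheapest edge leaving the tree is R2 R8 (9); add R2.
Step 4: cheapest edge leaving the tree is R2 R7 (4); add R7.
Step 5: cheapest edge leaving the tree is R3 R9 (18); add R3.
The 3rd edge added is R2 R8.

R2-R8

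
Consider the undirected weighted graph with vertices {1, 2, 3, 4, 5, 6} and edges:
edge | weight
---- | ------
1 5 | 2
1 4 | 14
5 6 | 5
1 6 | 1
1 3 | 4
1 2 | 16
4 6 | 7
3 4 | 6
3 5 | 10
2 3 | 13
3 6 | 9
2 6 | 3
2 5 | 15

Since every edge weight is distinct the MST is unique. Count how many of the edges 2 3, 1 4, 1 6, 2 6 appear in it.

2

Kruskal: consider edges lightest-first.
1 6 (1): add — endpoints in different components.
1 5 (2): add — endpoints in different components.
2 6 (3): add — endpoints in different components.
1 3 (4): add — endpoints in different components.
5 6 (5): skip — 5 and 6 already connected.
3 4 (6): add — endpoints in different components.
MST edge set: {1 6, 1 5, 2 6, 1 3, 3 4}.
Of the listed edges, {1 6, 2 6} are in the MST → 2.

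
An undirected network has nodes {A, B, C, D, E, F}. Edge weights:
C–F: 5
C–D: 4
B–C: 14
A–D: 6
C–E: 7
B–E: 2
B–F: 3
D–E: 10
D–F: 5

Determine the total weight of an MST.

Kruskal's algorithm — process edges by increasing weight (ties by edge label):
B–E (2): add. Components now {A} {B,E} {C} {D} {F}
B–F (3): add. Components now {A} {B,E,F} {C} {D}
C–D (4): add. Components now {A} {B,E,F} {C,D}
C–F (5): add. Components now {A} {B,C,D,E,F}
D–F (5): skip — D and F already connected.
A–D (6): add. Components now {A,B,C,D,E,F}
MST edges: B–E, B–F, C–D, C–F, A–D; total weight 2+3+4+5+6 = 20.

20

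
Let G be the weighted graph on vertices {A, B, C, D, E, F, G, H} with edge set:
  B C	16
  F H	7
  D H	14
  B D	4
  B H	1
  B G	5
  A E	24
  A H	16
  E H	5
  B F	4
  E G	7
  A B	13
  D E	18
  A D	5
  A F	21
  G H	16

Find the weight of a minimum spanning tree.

40

Prim, starting at B.
Step 1: cheapest edge leaving the tree is B H (1); add H.
Step 2: cheapest edge leaving the tree is B D (4); add D.
Step 3: cheapest edge leaving the tree is B F (4); add F.
Step 4: cheapest edge leaving the tree is A D (5); add A.
Step 5: cheapest edge leaving the tree is E H (5); add E.
Step 6: cheapest edge leaving the tree is B G (5); add G.
Step 7: cheapest edge leaving the tree is B C (16); add C.
MST edges: B H, B D, B F, A D, E H, B G, B C; total weight 1+4+4+5+5+5+16 = 40.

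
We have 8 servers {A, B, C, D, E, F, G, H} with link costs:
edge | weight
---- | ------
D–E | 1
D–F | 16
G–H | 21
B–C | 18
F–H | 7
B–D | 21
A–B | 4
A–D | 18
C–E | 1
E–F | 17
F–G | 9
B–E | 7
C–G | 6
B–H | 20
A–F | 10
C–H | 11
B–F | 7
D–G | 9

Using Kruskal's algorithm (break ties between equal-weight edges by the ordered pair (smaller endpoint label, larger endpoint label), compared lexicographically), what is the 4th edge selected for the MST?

C-G

Kruskal's algorithm — process edges by increasing weight (ties by edge label):
C–E (1): add — endpoints in different components.
D–E (1): add — endpoints in different components.
A–B (4): add — endpoints in different components.
C–G (6): add — endpoints in different components.
B–E (7): add — endpoints in different components.
B–F (7): add — endpoints in different components.
F–H (7): add — endpoints in different components.
The 4th edge added is C–G.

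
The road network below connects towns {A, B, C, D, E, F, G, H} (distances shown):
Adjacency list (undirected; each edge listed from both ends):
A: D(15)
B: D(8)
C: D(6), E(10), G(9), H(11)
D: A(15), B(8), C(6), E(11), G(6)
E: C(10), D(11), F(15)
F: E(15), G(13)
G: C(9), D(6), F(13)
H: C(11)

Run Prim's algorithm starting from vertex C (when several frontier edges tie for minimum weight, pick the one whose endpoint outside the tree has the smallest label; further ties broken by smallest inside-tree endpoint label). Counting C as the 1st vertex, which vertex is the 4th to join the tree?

B

Prim, starting at C.
Step 1: cheapest edge leaving the tree is C—D (6); add D.
Step 2: cheapest edge leaving the tree is D—G (6); add G.
Step 3: cheapest edge leaving the tree is B—D (8); add B.
Step 4: cheapest edge leaving the tree is C—E (10); add E.
Step 5: cheapest edge leaving the tree is C—H (11); add H.
Step 6: cheapest edge leaving the tree is F—G (13); add F.
Step 7: cheapest edge leaving the tree is A—D (15); add A.
Vertex order: C, D, G, B, E, H, F, A. The 4th vertex is B.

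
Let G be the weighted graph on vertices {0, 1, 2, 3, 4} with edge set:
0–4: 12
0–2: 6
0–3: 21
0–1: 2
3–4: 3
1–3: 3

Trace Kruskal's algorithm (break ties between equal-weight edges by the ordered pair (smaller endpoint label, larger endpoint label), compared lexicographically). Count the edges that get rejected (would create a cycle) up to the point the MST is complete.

Kruskal: consider edges lightest-first.
0–1 (2): add. Components now {0,1} {2} {3} {4}
1–3 (3): add. Components now {0,1,3} {2} {4}
3–4 (3): add. Components now {0,1,3,4} {2}
0–2 (6): add. Components now {0,1,2,3,4}
Edges rejected before the tree was complete: 0.

0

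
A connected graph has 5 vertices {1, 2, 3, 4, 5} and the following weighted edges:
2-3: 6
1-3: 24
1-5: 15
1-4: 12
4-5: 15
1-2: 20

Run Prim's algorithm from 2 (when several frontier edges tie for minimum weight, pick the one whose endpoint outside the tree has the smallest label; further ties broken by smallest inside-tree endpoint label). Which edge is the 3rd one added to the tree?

Prim, starting at 2.
Step 1: cheapest edge leaving the tree is 2-3 (6); add 3.
Step 2: cheapest edge leaving the tree is 1-2 (20); add 1.
Step 3: cheapest edge leaving the tree is 1-4 (12); add 4.
Step 4: cheapest edge leaving the tree is 1-5 (15); add 5.
The 3rd edge added is 1-4.

1-4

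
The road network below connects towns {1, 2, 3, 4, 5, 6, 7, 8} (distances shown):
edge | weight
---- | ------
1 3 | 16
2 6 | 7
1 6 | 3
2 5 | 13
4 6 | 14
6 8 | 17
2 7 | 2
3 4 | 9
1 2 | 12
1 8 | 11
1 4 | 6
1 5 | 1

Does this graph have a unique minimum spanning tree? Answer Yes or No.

Kruskal: consider edges lightest-first.
1 5 (1): add — endpoints in different components.
2 7 (2): add — endpoints in different components.
1 6 (3): add — endpoints in different components.
1 4 (6): add — endpoints in different components.
2 6 (7): add — endpoints in different components.
3 4 (9): add — endpoints in different components.
1 8 (11): add — endpoints in different components.
Every non-tree edge has weight strictly greater than the heaviest edge on the tree path between its endpoints, so the MST is unique.

Yes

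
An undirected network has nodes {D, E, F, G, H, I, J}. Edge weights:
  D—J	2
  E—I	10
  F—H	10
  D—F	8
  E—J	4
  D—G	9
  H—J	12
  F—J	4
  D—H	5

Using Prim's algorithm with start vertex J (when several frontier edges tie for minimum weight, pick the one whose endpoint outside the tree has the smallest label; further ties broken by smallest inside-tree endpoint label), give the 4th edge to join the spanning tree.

Grow the tree from J using Prim:
Step 1: frontier [D—J 2, E—J 4, F—J 4, H—J 12] → take D—J (2); add D.
Step 2: frontier [D—H 5, D—F 8, D—G 9, E—J 4, F—J 4, H—J 12] → take E—J (4); add E.
Step 3: frontier [D—H 5, D—F 8, D—G 9, E—I 10, F—J 4, H—J 12] → take F—J (4); add F.
Step 4: frontier [D—H 5, D—G 9, E—I 10, F—H 10, H—J 12] → take D—H (5); add H.
Step 5: frontier [D—G 9, E—I 10] → take D—G (9); add G.
Step 6: frontier [E—I 10] → take E—I (10); add I.
The 4th edge added is D—H.

D-H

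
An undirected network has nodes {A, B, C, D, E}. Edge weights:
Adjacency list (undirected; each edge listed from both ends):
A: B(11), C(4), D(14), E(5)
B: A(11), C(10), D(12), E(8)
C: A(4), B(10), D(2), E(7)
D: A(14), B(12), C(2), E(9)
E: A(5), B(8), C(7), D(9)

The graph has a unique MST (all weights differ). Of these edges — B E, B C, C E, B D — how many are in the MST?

1

Kruskal: consider edges lightest-first.
C D (2): add. Components now {A} {B} {C,D} {E}
A C (4): add. Components now {A,C,D} {B} {E}
A E (5): add. Components now {A,C,D,E} {B}
C E (7): skip — C and E already connected.
B E (8): add. Components now {A,B,C,D,E}
MST edge set: {C D, A C, A E, B E}.
Of the listed edges, {B E} are in the MST → 1.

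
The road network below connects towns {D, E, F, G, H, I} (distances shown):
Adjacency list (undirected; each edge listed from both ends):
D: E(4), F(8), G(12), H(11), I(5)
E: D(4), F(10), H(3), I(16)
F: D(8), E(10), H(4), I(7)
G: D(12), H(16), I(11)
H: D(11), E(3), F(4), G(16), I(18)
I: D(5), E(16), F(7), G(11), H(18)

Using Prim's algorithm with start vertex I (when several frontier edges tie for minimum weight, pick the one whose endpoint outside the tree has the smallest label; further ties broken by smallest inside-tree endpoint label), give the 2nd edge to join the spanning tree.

Prim, starting at I.
Step 1: cheapest edge leaving the tree is D—I (5); add D.
Step 2: cheapest edge leaving the tree is D—E (4); add E.
Step 3: cheapest edge leaving the tree is E—H (3); add H.
Step 4: cheapest edge leaving the tree is F—H (4); add F.
Step 5: cheapest edge leaving the tree is G—I (11); add G.
The 2nd edge added is D—E.

D-E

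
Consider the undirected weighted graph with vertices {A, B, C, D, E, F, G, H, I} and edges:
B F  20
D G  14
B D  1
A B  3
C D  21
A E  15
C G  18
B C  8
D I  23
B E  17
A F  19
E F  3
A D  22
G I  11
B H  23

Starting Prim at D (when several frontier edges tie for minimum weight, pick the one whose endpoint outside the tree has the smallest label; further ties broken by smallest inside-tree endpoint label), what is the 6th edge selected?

A-E

Prim's algorithm from D:
Step 1: cheapest edge leaving the tree is B D (1); add B.
Step 2: cheapest edge leaving the tree is A B (3); add A.
Step 3: cheapest edge leaving the tree is B C (8); add C.
Step 4: cheapest edge leaving the tree is D G (14); add G.
Step 5: cheapest edge leaving the tree is G I (11); add I.
Step 6: cheapest edge leaving the tree is A E (15); add E.
Step 7: cheapest edge leaving the tree is E F (3); add F.
Step 8: cheapest edge leaving the tree is B H (23); add H.
The 6th edge added is A E.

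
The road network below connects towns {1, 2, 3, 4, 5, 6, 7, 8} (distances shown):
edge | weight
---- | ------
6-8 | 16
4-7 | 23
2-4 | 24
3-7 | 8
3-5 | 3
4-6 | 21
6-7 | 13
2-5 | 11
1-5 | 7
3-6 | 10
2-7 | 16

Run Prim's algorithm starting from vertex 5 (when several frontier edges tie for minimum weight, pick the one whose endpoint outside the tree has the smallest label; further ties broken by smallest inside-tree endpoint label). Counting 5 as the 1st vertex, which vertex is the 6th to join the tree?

2

Prim, starting at 5.
Step 1: frontier [3-5 3, 1-5 7, 2-5 11] → take 3-5 (3); add 3.
Step 2: frontier [3-7 8, 3-6 10, 1-5 7, 2-5 11] → take 1-5 (7); add 1.
Step 3: frontier [3-7 8, 3-6 10, 2-5 11] → take 3-7 (8); add 7.
Step 4: frontier [3-6 10, 2-5 11, 6-7 13, 2-7 16, 4-7 23] → take 3-6 (10); add 6.
Step 5: frontier [2-5 11, 6-8 16, 4-6 21, 2-7 16, 4-7 23] → take 2-5 (11); add 2.
Step 6: frontier [2-4 24, 6-8 16, 4-6 21, 4-7 23] → take 6-8 (16); add 8.
Step 7: frontier [2-4 24, 4-6 21, 4-7 23] → take 4-6 (21); add 4.
Vertex order: 5, 3, 1, 7, 6, 2, 8, 4. The 6th vertex is 2.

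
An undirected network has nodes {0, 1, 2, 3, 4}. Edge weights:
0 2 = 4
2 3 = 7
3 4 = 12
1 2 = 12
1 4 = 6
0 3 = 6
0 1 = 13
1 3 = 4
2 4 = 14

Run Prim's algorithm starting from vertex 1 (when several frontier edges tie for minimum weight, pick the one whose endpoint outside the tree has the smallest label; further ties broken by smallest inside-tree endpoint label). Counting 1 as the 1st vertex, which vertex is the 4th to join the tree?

2

Grow the tree from 1 using Prim:
Step 1: cheapest edge leaving the tree is 1 3 (4); add 3.
Step 2: cheapest edge leaving the tree is 0 3 (6); add 0.
Step 3: cheapest edge leaving the tree is 0 2 (4); add 2.
Step 4: cheapest edge leaving the tree is 1 4 (6); add 4.
Vertex order: 1, 3, 0, 2, 4. The 4th vertex is 2.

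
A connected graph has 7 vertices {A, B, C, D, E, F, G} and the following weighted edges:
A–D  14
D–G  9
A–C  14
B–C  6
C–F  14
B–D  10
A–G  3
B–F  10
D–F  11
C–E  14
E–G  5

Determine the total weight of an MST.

43

Kruskal's algorithm — process edges by increasing weight (ties by edge label):
A–G (3): add — endpoints in different components.
E–G (5): add — endpoints in different components.
B–C (6): add — endpoints in different components.
D–G (9): add — endpoints in different components.
B–D (10): add — endpoints in different components.
B–F (10): add — endpoints in different components.
MST edges: A–G, E–G, B–C, D–G, B–D, B–F; total weight 3+5+6+9+10+10 = 43.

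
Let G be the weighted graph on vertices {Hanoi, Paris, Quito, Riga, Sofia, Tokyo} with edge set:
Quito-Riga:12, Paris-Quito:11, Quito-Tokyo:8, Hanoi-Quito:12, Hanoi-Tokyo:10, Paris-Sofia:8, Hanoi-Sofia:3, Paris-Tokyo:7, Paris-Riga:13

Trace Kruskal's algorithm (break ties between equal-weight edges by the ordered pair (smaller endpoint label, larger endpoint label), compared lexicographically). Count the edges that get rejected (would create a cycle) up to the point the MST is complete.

Sort edges by weight, then run Kruskal:
Hanoi-Sofia (3): add. Components now {Riga} {Hanoi,Sofia} {Tokyo} {Paris} {Quito}
Paris-Tokyo (7): add. Components now {Riga} {Hanoi,Sofia} {Paris,Tokyo} {Quito}
Paris-Sofia (8): add. Components now {Riga} {Hanoi,Paris,Sofia,Tokyo} {Quito}
Quito-Tokyo (8): add. Components now {Riga} {Hanoi,Paris,Quito,Sofia,Tokyo}
Hanoi-Tokyo (10): skip — Tokyo and Hanoi already connected.
Paris-Quito (11): skip — Paris and Quito already connected.
Hanoi-Quito (12): skip — Hanoi and Quito already connected.
Quito-Riga (12): add. Components now {Hanoi,Paris,Quito,Riga,Sofia,Tokyo}
Edges rejected before the tree was complete: 3.

3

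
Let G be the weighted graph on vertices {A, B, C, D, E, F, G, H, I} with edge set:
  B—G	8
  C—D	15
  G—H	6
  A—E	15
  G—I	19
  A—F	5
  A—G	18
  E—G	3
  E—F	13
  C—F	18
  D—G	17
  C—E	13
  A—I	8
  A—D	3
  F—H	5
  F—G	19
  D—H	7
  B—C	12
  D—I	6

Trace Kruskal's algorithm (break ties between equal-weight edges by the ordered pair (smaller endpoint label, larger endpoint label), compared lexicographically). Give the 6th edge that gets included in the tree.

G-H

Kruskal's algorithm — process edges by increasing weight (ties by edge label):
A—D (3): add — endpoints in different components.
E—G (3): add — endpoints in different components.
A—F (5): add — endpoints in different components.
F—H (5): add — endpoints in different components.
D—I (6): add — endpoints in different components.
G—H (6): add — endpoints in different components.
D—H (7): skip — D and H already connected.
A—I (8): skip — A and I already connected.
B—G (8): add — endpoints in different components.
B—C (12): add — endpoints in different components.
The 6th edge added is G—H.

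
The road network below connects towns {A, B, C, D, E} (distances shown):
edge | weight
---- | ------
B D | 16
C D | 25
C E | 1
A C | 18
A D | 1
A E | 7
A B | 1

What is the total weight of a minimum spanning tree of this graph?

10

Kruskal: consider edges lightest-first.
A B (1): add. Components now {A,B} {C} {D} {E}
A D (1): add. Components now {A,B,D} {C} {E}
C E (1): add. Components now {A,B,D} {C,E}
A E (7): add. Components now {A,B,C,D,E}
MST edges: A B, A D, C E, A E; total weight 1+1+1+7 = 10.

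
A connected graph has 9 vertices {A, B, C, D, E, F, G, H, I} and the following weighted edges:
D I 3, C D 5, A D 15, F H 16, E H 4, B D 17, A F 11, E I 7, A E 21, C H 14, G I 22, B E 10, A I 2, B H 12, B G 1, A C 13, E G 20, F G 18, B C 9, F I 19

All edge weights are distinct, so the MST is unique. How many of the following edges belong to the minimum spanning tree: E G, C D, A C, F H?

1

Kruskal's algorithm — process edges by increasing weight (ties by edge label):
B G (1): add — endpoints in different components.
A I (2): add — endpoints in different components.
D I (3): add — endpoints in different components.
E H (4): add — endpoints in different components.
C D (5): add — endpoints in different components.
E I (7): add — endpoints in different components.
B C (9): add — endpoints in different components.
B E (10): skip — B and E already connected.
A F (11): add — endpoints in different components.
MST edge set: {B G, A I, D I, E H, C D, E I, B C, A F}.
Of the listed edges, {C D} are in the MST → 1.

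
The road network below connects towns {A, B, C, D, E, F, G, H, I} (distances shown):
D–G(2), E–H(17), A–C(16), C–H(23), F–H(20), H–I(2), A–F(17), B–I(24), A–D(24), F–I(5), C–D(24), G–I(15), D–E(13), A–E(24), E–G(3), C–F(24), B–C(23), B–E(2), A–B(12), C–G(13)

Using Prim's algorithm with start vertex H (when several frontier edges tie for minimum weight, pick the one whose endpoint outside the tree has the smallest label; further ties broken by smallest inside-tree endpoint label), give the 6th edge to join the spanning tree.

Prim's algorithm from H:
Step 1: cheapest edge leaving the tree is H–I (2); add I.
Step 2: cheapest edge leaving the tree is F–I (5); add F.
Step 3: cheapest edge leaving the tree is G–I (15); add G.
Step 4: cheapest edge leaving the tree is D–G (2); add D.
Step 5: cheapest edge leaving the tree is E–G (3); add E.
Step 6: cheapest edge leaving the tree is B–E (2); add B.
Step 7: cheapest edge leaving the tree is A–B (12); add A.
Step 8: cheapest edge leaving the tree is C–G (13); add C.
The 6th edge added is B–E.

B-E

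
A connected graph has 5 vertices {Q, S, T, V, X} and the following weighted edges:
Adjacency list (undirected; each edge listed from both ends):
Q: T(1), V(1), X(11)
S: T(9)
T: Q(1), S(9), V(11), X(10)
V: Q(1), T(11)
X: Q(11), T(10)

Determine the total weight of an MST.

21

Prim's algorithm from T:
Step 1: frontier [Q—T 1, S—T 9, T—X 10, T—V 11] → take Q—T (1); add Q.
Step 2: frontier [Q—V 1, Q—X 11, S—T 9, T—X 10, T—V 11] → take Q—V (1); add V.
Step 3: frontier [Q—X 11, S—T 9, T—X 10] → take S—T (9); add S.
Step 4: frontier [Q—X 11, T—X 10] → take T—X (10); add X.
MST edges: Q—T, Q—V, S—T, T—X; total weight 1+1+9+10 = 21.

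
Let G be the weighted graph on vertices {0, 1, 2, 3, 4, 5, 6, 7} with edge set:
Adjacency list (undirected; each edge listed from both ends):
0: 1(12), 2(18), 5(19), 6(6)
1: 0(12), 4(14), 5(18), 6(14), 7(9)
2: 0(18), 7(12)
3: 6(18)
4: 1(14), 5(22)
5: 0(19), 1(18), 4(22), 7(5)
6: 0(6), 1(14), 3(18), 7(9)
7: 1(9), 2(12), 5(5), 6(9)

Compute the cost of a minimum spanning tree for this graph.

73

Prim's algorithm from 7:
Step 1: frontier [5-7 5, 1-7 9, 6-7 9, 2-7 12] → take 5-7 (5); add 5.
Step 2: frontier [1-5 18, 0-5 19, 4-5 22, 1-7 9, 6-7 9, 2-7 12] → take 1-7 (9); add 1.
Step 3: frontier [0-1 12, 1-4 14, 1-6 14, 0-5 19, 4-5 22, 6-7 9, 2-7 12] → take 6-7 (9); add 6.
Step 4: frontier [0-1 12, 1-4 14, 0-5 19, 4-5 22, 0-6 6, 3-6 18, 2-7 12] → take 0-6 (6); add 0.
Step 5: frontier [0-2 18, 1-4 14, 4-5 22, 3-6 18, 2-7 12] → take 2-7 (12); add 2.
Step 6: frontier [1-4 14, 4-5 22, 3-6 18] → take 1-4 (14); add 4.
Step 7: frontier [3-6 18] → take 3-6 (18); add 3.
MST edges: 5-7, 1-7, 6-7, 0-6, 2-7, 1-4, 3-6; total weight 5+9+9+6+12+14+18 = 73.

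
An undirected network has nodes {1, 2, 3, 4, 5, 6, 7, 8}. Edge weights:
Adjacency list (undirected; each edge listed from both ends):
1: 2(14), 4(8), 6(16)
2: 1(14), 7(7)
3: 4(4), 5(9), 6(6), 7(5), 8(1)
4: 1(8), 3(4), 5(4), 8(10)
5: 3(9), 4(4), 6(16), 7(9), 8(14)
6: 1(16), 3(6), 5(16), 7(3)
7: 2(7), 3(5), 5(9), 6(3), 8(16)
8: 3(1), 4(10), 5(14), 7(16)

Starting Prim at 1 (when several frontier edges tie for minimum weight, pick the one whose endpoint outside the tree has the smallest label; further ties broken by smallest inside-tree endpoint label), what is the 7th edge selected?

Grow the tree from 1 using Prim:
Step 1: cheapest edge leaving the tree is 1—4 (8); add 4.
Step 2: cheapest edge leaving the tree is 3—4 (4); add 3.
Step 3: cheapest edge leaving the tree is 3—8 (1); add 8.
Step 4: cheapest edge leaving the tree is 4—5 (4); add 5.
Step 5: cheapest edge leaving the tree is 3—7 (5); add 7.
Step 6: cheapest edge leaving the tree is 6—7 (3); add 6.
Step 7: cheapest edge leaving the tree is 2—7 (7); add 2.
The 7th edge added is 2—7.

2-7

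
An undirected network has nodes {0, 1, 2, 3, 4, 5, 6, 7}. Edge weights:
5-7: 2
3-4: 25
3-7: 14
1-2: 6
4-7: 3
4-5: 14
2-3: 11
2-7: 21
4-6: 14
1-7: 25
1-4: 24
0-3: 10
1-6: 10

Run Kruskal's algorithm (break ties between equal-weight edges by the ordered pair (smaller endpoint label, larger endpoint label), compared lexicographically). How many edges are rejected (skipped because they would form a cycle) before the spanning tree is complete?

Kruskal's algorithm — process edges by increasing weight (ties by edge label):
5-7 (2): add — endpoints in different components.
4-7 (3): add — endpoints in different components.
1-2 (6): add — endpoints in different components.
0-3 (10): add — endpoints in different components.
1-6 (10): add — endpoints in different components.
2-3 (11): add — endpoints in different components.
3-7 (14): add — endpoints in different components.
Edges rejected before the tree was complete: 0.

0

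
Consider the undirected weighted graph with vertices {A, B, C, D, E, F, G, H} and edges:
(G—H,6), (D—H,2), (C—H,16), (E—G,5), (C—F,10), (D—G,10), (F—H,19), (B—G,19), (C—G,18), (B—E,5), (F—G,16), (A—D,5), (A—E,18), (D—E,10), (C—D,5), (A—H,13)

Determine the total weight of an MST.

38

Kruskal: consider edges lightest-first.
D—H (2): add — endpoints in different components.
A—D (5): add — endpoints in different components.
B—E (5): add — endpoints in different components.
C—D (5): add — endpoints in different components.
E—G (5): add — endpoints in different components.
G—H (6): add — endpoints in different components.
C—F (10): add — endpoints in different components.
MST edges: D—H, A—D, B—E, C—D, E—G, G—H, C—F; total weight 2+5+5+5+5+6+10 = 38.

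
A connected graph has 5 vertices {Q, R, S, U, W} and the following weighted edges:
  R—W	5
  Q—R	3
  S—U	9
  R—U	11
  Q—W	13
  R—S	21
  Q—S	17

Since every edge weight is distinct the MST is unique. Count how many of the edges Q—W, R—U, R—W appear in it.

Kruskal's algorithm — process edges by increasing weight (ties by edge label):
Q—R (3): add. Components now {W} {Q,R} {S} {U}
R—W (5): add. Components now {Q,R,W} {S} {U}
S—U (9): add. Components now {Q,R,W} {S,U}
R—U (11): add. Components now {Q,R,S,U,W}
MST edge set: {Q—R, R—W, S—U, R—U}.
Of the listed edges, {R—U, R—W} are in the MST → 2.

2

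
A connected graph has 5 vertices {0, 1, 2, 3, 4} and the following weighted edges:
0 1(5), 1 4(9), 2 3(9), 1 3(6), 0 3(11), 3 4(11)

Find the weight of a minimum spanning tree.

Grow the tree from 2 using Prim:
Step 1: frontier [2 3 9] → take 2 3 (9); add 3.
Step 2: frontier [1 3 6, 0 3 11, 3 4 11] → take 1 3 (6); add 1.
Step 3: frontier [0 1 5, 1 4 9, 0 3 11, 3 4 11] → take 0 1 (5); add 0.
Step 4: frontier [1 4 9, 3 4 11] → take 1 4 (9); add 4.
MST edges: 2 3, 1 3, 0 1, 1 4; total weight 9+6+5+9 = 29.

29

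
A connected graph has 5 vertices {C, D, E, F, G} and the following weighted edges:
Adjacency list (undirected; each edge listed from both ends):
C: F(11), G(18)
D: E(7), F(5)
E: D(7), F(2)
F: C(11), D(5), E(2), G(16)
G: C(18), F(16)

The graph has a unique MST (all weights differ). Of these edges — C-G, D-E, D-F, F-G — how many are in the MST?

Kruskal's algorithm — process edges by increasing weight (ties by edge label):
E-F (2): add — endpoints in different components.
D-F (5): add — endpoints in different components.
D-E (7): skip — D and E already connected.
C-F (11): add — endpoints in different components.
F-G (16): add — endpoints in different components.
MST edge set: {E-F, D-F, C-F, F-G}.
Of the listed edges, {D-F, F-G} are in the MST → 2.

2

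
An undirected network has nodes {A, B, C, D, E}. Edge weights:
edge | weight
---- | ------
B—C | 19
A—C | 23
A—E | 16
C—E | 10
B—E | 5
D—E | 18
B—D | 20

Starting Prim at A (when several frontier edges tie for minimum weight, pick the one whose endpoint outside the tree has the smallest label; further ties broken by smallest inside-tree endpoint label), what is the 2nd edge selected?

Grow the tree from A using Prim:
Step 1: cheapest edge leaving the tree is A—E (16); add E.
Step 2: cheapest edge leaving the tree is B—E (5); add B.
Step 3: cheapest edge leaving the tree is C—E (10); add C.
Step 4: cheapest edge leaving the tree is D—E (18); add D.
The 2nd edge added is B—E.

B-E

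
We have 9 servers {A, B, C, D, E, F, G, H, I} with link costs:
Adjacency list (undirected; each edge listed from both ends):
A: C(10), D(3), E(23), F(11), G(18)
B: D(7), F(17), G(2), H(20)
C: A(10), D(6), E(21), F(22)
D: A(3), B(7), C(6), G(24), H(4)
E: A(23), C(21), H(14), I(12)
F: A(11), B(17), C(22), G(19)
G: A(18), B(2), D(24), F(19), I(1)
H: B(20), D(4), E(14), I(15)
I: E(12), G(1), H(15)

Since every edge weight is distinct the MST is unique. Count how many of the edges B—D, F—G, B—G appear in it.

Sort edges by weight, then run Kruskal:
G—I (1): add — endpoints in different components.
B—G (2): add — endpoints in different components.
A—D (3): add — endpoints in different components.
D—H (4): add — endpoints in different components.
C—D (6): add — endpoints in different components.
B—D (7): add — endpoints in different components.
A—C (10): skip — A and C already connected.
A—F (11): add — endpoints in different components.
E—I (12): add — endpoints in different components.
MST edge set: {G—I, B—G, A—D, D—H, C—D, B—D, A—F, E—I}.
Of the listed edges, {B—D, B—G} are in the MST → 2.

2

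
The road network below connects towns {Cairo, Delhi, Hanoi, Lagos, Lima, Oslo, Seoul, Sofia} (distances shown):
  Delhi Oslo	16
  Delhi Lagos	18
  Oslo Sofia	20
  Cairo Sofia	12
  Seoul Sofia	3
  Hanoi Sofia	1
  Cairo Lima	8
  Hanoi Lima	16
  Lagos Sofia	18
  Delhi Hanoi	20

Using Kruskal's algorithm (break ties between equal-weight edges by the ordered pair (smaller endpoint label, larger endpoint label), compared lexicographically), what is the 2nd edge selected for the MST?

Sort edges by weight, then run Kruskal:
Hanoi Sofia (1): add — endpoints in different components.
Seoul Sofia (3): add — endpoints in different components.
Cairo Lima (8): add — endpoints in different components.
Cairo Sofia (12): add — endpoints in different components.
Delhi Oslo (16): add — endpoints in different components.
Hanoi Lima (16): skip — Hanoi and Lima already connected.
Delhi Lagos (18): add — endpoints in different components.
Lagos Sofia (18): add — endpoints in different components.
The 2nd edge added is Seoul Sofia.

Seoul-Sofia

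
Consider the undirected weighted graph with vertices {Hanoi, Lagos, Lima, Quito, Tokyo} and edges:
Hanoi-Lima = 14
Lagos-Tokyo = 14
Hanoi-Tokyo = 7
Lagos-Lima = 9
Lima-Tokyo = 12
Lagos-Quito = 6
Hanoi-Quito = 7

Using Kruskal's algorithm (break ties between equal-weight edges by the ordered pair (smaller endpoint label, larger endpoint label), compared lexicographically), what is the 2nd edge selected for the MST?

Hanoi-Quito

Kruskal: consider edges lightest-first.
Lagos-Quito (6): add. Components now {Lagos,Quito} {Tokyo} {Lima} {Hanoi}
Hanoi-Quito (7): add. Components now {Hanoi,Lagos,Quito} {Tokyo} {Lima}
Hanoi-Tokyo (7): add. Components now {Hanoi,Lagos,Quito,Tokyo} {Lima}
Lagos-Lima (9): add. Components now {Hanoi,Lagos,Lima,Quito,Tokyo}
The 2nd edge added is Hanoi-Quito.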